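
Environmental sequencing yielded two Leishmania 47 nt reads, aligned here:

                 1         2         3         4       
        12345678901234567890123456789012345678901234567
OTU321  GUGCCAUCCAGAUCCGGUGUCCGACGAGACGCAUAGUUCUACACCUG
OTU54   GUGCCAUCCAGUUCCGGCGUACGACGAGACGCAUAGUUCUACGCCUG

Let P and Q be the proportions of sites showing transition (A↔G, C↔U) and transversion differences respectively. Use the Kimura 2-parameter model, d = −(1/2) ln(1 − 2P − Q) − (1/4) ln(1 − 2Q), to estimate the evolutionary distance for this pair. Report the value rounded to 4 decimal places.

Mismatches occur at site 12 (A→U, transversion), site 18 (U→C, transition), site 21 (C→A, transversion), site 43 (A→G, transition).
Of the 4 differences, 2 transitions and 2 transversions over 47 sites: P = 2/47 = 0.042553, Q = 2/47 = 0.042553.
d = −0.5·ln(0.872341) − 0.25·ln(0.914894) = −0.5·(-0.136575) − 0.25·(-0.088947) = 0.0905.

0.0905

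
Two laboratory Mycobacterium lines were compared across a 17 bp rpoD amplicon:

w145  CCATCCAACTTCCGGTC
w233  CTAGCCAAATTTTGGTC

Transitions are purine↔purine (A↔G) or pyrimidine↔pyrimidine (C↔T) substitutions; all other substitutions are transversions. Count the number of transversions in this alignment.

Differing sites — 2:C/T (Ti); 4:T/G (Tv); 9:C/A (Tv); 12:C/T (Ti); 13:C/T (Ti).
Of the 5 differences, 3 transitions and 2 transversions, so the answer is 2.

2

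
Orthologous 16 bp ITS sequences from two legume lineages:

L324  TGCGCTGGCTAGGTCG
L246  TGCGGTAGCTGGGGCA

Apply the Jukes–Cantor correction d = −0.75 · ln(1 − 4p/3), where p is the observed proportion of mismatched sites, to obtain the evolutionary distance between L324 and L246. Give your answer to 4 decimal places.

Differing sites — 5:C/G; 7:G/A; 11:A/G; 14:T/G; 16:G/A.
p = 5/16 = 0.312500.
d = −0.75 · ln(1 − (4/3)·0.312500) = −0.75 · ln(0.583333) = −0.75 · (-0.538997) = 0.4042.

0.4042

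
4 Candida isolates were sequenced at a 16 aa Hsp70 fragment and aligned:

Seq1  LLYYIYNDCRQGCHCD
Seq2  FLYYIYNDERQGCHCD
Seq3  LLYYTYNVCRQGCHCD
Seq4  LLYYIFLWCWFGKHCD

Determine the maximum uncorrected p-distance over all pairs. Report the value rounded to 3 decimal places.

Pairwise Hamming distances:
  Seq1 vs Seq2: 2
  Seq1 vs Seq3: 2
  Seq1 vs Seq4: 6
  Seq2 vs Seq3: 4
  Seq2 vs Seq4: 8
  Seq3 vs Seq4: 7
The largest is 8 mismatches, between Seq2 and Seq4; p = 8/16 = 0.500.

0.500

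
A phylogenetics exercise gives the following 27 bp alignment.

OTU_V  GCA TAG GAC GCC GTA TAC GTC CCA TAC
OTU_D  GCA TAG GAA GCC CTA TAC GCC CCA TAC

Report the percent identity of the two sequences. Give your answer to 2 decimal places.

Mismatches occur at site 9 (C/A), site 13 (G/C), site 20 (T/C).
24 of the 27 sites match, so the percent identity is 24/27 × 100 = 88.89%.

88.89%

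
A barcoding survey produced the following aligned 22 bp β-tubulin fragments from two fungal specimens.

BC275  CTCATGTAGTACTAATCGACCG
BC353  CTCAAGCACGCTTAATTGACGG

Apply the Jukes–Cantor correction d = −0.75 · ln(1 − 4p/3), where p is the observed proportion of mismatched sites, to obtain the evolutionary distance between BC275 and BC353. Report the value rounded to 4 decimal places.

0.4975

Differing sites — 5:T/A; 7:T/C; 9:G/C; 10:T/G; 11:A/C; 12:C/T; 17:C/T; 21:C/G.
p = 8/22 = 0.363636.
d = −0.75 · ln(1 − (4/3)·0.363636) = −0.75 · ln(0.515152) = −0.75 · (-0.663293) = 0.4975.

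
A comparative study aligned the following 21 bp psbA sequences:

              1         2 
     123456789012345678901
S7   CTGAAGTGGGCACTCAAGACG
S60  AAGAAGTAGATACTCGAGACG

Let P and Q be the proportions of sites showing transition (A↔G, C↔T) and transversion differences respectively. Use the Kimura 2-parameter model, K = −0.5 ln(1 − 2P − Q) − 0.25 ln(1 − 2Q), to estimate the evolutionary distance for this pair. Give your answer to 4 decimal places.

0.3761

The sequences differ at positions 1 (C/A, transversion), 2 (T/A, transversion), 8 (G/A, transition), 10 (G/A, transition), 11 (C/T, transition), 16 (A/G, transition).
Of the 6 differences, 4 transitions and 2 transversions over 21 sites: P = 4/21 = 0.190476, Q = 2/21 = 0.095238.
d = −0.5·ln(0.523810) − 0.25·ln(0.809524) = −0.5·(-0.646626) − 0.25·(-0.211309) = 0.3761.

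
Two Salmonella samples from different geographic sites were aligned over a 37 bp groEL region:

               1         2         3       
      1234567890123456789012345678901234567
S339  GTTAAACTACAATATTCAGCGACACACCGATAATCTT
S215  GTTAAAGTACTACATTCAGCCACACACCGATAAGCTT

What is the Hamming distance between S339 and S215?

The sequences differ at positions 7 (C/G), 11 (A/T), 13 (T/C), 21 (G/C), 34 (T/G).
That gives 5 mismatches out of 37 aligned sites, so the Hamming distance is 5.

5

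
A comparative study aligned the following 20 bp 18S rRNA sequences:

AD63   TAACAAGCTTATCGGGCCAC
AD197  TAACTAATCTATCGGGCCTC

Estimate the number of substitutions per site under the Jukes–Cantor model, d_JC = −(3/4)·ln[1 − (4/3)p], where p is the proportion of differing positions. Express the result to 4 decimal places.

Differing sites — 5:A/T; 7:G/A; 8:C/T; 9:T/C; 19:A/T.
p = 5/20 = 0.250000.
d = −0.75 · ln(1 − (4/3)·0.250000) = −0.75 · ln(0.666667) = −0.75 · (-0.405465) = 0.3041.

0.3041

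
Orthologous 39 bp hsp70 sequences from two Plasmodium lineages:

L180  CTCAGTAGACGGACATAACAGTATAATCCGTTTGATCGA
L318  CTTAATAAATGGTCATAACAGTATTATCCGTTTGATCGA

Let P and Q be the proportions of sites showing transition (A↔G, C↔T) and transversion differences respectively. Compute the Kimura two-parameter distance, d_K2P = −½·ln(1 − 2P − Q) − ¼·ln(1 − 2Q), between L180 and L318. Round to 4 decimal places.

The sequences differ at positions 3 (C/T, transition), 5 (G/A, transition), 8 (G/A, transition), 10 (C/T, transition), 13 (A/T, transversion), 25 (A/T, transversion).
Of the 6 differences, 4 transitions and 2 transversions over 39 sites: P = 4/39 = 0.102564, Q = 2/39 = 0.051282.
d = −0.5·ln(0.743590) − 0.25·ln(0.897436) = −0.5·(-0.296265) − 0.25·(-0.108213) = 0.1752.

0.1752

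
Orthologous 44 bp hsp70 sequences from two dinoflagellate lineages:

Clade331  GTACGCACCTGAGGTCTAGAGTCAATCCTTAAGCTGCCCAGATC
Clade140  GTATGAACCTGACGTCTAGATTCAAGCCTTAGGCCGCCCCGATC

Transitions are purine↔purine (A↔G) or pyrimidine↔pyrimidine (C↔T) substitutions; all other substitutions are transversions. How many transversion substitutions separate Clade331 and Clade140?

The sequences differ at positions 4 (C/T, transition), 6 (C/A, transversion), 13 (G/C, transversion), 21 (G/T, transversion), 26 (T/G, transversion), 32 (A/G, transition), 35 (T/C, transition), 40 (A/C, transversion).
Of the 8 differences, 3 transitions and 5 transversions, so the answer is 5.

5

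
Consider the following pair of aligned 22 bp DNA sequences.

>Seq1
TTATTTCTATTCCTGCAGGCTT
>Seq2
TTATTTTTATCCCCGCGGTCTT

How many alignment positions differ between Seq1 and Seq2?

Mismatches occur at site 7 (C/T), site 11 (T/C), site 14 (T/C), site 17 (A/G), site 19 (G/T).
That gives 5 mismatches out of 22 aligned sites, so the Hamming distance is 5.

5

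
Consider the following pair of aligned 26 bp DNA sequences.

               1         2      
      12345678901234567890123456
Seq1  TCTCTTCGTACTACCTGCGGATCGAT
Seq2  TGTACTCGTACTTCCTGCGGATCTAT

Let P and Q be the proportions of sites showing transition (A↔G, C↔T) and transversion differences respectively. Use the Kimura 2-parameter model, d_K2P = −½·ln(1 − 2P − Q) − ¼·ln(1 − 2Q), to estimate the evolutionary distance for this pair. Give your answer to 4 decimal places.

Differing sites — 2:C/G (Tv); 4:C/A (Tv); 5:T/C (Ti); 13:A/T (Tv); 24:G/T (Tv).
Of the 5 differences, 1 transition and 4 transversions over 26 sites: P = 1/26 = 0.038462, Q = 4/26 = 0.153846.
d = −0.5·ln(0.769230) − 0.25·ln(0.692308) = −0.5·(-0.262365) − 0.25·(-0.367724) = 0.2231.

0.2231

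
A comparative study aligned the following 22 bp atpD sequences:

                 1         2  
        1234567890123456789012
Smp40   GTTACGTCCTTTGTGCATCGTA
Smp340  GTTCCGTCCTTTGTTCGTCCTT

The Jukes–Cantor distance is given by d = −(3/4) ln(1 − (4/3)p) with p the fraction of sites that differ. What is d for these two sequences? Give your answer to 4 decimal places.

0.2708

Differing sites — 4:A/C; 15:G/T; 17:A/G; 20:G/C; 22:A/T.
p = 5/22 = 0.227273.
d = −0.75 · ln(1 − (4/3)·0.227273) = −0.75 · ln(0.696969) = −0.75 · (-0.361014) = 0.2708.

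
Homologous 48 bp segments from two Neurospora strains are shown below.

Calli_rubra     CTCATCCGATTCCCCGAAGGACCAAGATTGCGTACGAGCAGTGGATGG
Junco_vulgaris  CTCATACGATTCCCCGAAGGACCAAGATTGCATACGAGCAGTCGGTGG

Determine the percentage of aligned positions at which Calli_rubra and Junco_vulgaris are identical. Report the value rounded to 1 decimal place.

Mismatches occur at site 6 (C→A), site 32 (G→A), site 43 (G→C), site 45 (A→G).
44 of the 48 sites match, so the percent identity is 44/48 × 100 = 91.7%.

91.7%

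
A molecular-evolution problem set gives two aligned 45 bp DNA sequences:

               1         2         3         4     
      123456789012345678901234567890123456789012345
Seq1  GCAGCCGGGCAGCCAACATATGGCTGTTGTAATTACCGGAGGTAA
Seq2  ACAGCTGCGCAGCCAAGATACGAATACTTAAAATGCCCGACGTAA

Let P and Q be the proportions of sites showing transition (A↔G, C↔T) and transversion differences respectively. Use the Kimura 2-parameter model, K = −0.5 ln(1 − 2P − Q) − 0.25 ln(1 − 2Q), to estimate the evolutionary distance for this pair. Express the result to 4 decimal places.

0.4454

The sequences differ at positions 1 (G/A, transition), 6 (C/T, transition), 8 (G/C, transversion), 17 (C/G, transversion), 21 (T/C, transition), 23 (G/A, transition), 24 (C/A, transversion), 26 (G/A, transition), 27 (T/C, transition), 29 (G/T, transversion), 30 (T/A, transversion), 33 (T/A, transversion), 35 (A/G, transition), 38 (G/C, transversion), 41 (G/C, transversion).
Of the 15 differences, 7 transitions and 8 transversions over 45 sites: P = 7/45 = 0.155556, Q = 8/45 = 0.177778.
d = −0.5·ln(0.511110) − 0.25·ln(0.644444) = −0.5·(-0.671170) − 0.25·(-0.439367) = 0.4454.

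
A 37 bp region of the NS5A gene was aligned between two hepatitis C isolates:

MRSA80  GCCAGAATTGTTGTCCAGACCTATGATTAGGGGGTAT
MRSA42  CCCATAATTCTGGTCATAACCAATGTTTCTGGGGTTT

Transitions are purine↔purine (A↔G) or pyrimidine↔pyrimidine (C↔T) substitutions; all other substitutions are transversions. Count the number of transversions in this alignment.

Differing sites — 1:G/C (Tv); 5:G/T (Tv); 10:G/C (Tv); 12:T/G (Tv); 16:C/A (Tv); 17:A/T (Tv); 18:G/A (Ti); 22:T/A (Tv); 26:A/T (Tv); 29:A/C (Tv); 30:G/T (Tv); 36:A/T (Tv).
Of the 12 differences, 1 transition and 11 transversions, so the answer is 11.

11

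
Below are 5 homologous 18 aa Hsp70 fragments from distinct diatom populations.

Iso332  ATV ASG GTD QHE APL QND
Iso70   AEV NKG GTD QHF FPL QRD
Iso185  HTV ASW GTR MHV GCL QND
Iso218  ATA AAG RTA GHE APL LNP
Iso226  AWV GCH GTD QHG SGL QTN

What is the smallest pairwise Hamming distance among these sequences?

6

Pairwise Hamming distances:
  Iso332 vs Iso70: 6
  Iso332 vs Iso185: 7
  Iso332 vs Iso218: 7
  Iso332 vs Iso226: 9
  Iso70 vs Iso185: 11
  Iso70 vs Iso218: 12
  Iso70 vs Iso226: 9
  Iso185 vs Iso218: 12
  Iso185 vs Iso226: 12
  Iso218 vs Iso226: 14
The smallest is 6, between Iso332 and Iso70.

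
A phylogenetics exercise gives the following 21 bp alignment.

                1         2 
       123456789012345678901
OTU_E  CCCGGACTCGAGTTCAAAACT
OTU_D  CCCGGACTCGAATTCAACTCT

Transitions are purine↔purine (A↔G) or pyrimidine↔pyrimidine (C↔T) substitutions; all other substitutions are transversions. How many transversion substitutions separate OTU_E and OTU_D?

2

Differing sites — 12:G/A (Ti); 18:A/C (Tv); 19:A/T (Tv).
Of the 3 differences, 1 transition and 2 transversions, so the answer is 2.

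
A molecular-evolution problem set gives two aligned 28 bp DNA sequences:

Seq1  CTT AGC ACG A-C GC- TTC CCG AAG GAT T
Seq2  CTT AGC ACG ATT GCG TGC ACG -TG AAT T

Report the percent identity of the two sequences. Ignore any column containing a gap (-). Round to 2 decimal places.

80.00%

Excluding the 3 gap columns leaves 25 comparable sites.
Mismatches occur at site 12 (C↔T), site 17 (T↔G), site 19 (C↔A), site 23 (A↔T), site 25 (G↔A).
20 of the 25 comparable sites match, so the percent identity is 20/25 × 100 = 80.00%.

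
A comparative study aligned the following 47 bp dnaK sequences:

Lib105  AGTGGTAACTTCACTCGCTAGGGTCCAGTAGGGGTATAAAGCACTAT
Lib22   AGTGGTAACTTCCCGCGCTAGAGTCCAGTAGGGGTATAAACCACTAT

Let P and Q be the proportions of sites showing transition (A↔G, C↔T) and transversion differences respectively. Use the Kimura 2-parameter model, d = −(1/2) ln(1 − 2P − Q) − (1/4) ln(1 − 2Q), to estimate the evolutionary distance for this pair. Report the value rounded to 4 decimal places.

0.0904

Mismatches occur at site 13 (A↔C, transversion), site 15 (T↔G, transversion), site 22 (G↔A, transition), site 41 (G↔C, transversion).
Of the 4 differences, 1 transition and 3 transversions over 47 sites: P = 1/47 = 0.021277, Q = 3/47 = 0.063830.
d = −0.5·ln(0.893616) − 0.25·ln(0.872340) = −0.5·(-0.112479) − 0.25·(-0.136576) = 0.0904.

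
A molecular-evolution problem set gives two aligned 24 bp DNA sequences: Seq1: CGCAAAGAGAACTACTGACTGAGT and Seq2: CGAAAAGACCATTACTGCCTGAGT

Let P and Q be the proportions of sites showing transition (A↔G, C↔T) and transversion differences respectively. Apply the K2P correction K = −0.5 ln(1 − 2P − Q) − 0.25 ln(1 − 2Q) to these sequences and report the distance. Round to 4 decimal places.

Differing sites — 3:C/A (Tv); 9:G/C (Tv); 10:A/C (Tv); 12:C/T (Ti); 18:A/C (Tv).
Of the 5 differences, 1 transition and 4 transversions over 24 sites: P = 1/24 = 0.041667, Q = 4/24 = 0.166667.
d = −0.5·ln(0.749999) − 0.25·ln(0.666666) = −0.5·(-0.287683) − 0.25·(-0.405466) = 0.2452.

0.2452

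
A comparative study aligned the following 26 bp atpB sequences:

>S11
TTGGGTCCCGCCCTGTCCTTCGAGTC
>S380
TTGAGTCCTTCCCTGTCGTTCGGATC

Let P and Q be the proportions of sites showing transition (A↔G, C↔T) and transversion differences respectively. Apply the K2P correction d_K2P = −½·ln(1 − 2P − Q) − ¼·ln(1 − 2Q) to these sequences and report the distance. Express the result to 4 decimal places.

The sequences differ at positions 4 (G/A, transition), 9 (C/T, transition), 10 (G/T, transversion), 18 (C/G, transversion), 23 (A/G, transition), 24 (G/A, transition).
Of the 6 differences, 4 transitions and 2 transversions over 26 sites: P = 4/26 = 0.153846, Q = 2/26 = 0.076923.
d = −0.5·ln(0.615385) − 0.25·ln(0.846154) = −0.5·(-0.485507) − 0.25·(-0.167054) = 0.2845.

0.2845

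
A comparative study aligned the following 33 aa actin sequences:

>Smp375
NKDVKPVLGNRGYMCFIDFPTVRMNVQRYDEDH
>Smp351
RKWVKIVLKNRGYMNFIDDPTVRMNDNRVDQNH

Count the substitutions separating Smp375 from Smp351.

11

The sequences differ at positions 1 (N/R), 3 (D/W), 6 (P/I), 9 (G/K), 15 (C/N), 19 (F/D), 26 (V/D), 27 (Q/N), 29 (Y/V), 31 (E/Q), 32 (D/N).
That gives 11 mismatches out of 33 aligned sites, so the Hamming distance is 11.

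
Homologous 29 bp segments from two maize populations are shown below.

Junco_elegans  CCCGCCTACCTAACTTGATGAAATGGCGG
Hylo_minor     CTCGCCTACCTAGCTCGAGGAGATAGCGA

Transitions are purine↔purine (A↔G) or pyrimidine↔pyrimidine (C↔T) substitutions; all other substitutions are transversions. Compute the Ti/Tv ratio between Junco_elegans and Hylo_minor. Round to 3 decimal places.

Differing sites — 2:C/T (Ti); 13:A/G (Ti); 16:T/C (Ti); 19:T/G (Tv); 22:A/G (Ti); 25:G/A (Ti); 29:G/A (Ti).
Of the 7 differences, 6 transitions and 1 transversion, so Ti/Tv = 6/1 = 6.000.

6.000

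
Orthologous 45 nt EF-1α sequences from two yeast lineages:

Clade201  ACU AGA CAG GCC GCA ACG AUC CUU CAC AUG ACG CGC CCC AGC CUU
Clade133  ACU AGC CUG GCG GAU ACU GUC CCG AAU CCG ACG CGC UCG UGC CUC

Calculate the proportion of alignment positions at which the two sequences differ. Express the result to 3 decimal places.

The sequences differ at positions 6 (A/C), 8 (A/U), 12 (C/G), 14 (C/A), 15 (A/U), 18 (G/U), 19 (A/G), 23 (U/C), 24 (U/G), 25 (C/A), 27 (C/U), 28 (A/C), 29 (U/C), 37 (C/U), 39 (C/G), 40 (A/U), 45 (U/C).
There are 17 differences over 45 sites, so p = 17/45 = 0.378.

0.378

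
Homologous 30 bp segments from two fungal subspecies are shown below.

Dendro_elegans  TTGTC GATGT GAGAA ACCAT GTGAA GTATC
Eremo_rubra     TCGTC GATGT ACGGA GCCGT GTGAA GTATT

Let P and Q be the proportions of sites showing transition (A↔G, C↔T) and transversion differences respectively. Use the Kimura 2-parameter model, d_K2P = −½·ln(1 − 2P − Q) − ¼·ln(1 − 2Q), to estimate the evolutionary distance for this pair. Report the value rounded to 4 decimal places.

0.3012

The sequences differ at positions 2 (T/C, transition), 11 (G/A, transition), 12 (A/C, transversion), 14 (A/G, transition), 16 (A/G, transition), 19 (A/G, transition), 30 (C/T, transition).
Of the 7 differences, 6 transitions and 1 transversion over 30 sites: P = 6/30 = 0.200000, Q = 1/30 = 0.033333.
d = −0.5·ln(0.566667) − 0.25·ln(0.933334) = −0.5·(-0.567983) − 0.25·(-0.068992) = 0.3012.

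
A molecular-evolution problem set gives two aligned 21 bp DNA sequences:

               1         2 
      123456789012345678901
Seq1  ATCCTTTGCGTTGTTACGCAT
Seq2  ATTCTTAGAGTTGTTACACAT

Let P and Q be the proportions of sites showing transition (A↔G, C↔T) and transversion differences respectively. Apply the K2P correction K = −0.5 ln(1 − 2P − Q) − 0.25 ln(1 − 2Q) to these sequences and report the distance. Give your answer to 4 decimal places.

0.2211

Mismatches occur at site 3 (C/T, transition), site 7 (T/A, transversion), site 9 (C/A, transversion), site 18 (G/A, transition).
Of the 4 differences, 2 transitions and 2 transversions over 21 sites: P = 2/21 = 0.095238, Q = 2/21 = 0.095238.
d = −0.5·ln(0.714286) − 0.25·ln(0.809524) = −0.5·(-0.336472) − 0.25·(-0.211309) = 0.2211.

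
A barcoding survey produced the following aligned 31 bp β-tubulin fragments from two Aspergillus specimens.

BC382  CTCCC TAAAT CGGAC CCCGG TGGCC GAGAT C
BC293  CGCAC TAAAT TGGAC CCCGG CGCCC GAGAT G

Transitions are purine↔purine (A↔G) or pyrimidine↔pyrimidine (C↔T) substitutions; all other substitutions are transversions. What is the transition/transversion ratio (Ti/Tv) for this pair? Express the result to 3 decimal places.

Mismatches occur at site 2 (T/G, transversion), site 4 (C/A, transversion), site 11 (C/T, transition), site 21 (T/C, transition), site 23 (G/C, transversion), site 31 (C/G, transversion).
Of the 6 differences, 2 transitions and 4 transversions, so Ti/Tv = 2/4 = 0.500.

0.500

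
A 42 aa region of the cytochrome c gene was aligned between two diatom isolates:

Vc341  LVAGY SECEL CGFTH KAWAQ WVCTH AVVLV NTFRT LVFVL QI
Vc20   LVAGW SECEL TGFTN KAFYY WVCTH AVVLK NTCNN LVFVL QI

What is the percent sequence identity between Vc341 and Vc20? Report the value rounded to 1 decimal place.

Differing sites — 5:Y/W; 11:C/T; 15:H/N; 18:W/F; 19:A/Y; 20:Q/Y; 30:V/K; 33:F/C; 34:R/N; 35:T/N.
32 of the 42 sites match, so the percent identity is 32/42 × 100 = 76.2%.

76.2%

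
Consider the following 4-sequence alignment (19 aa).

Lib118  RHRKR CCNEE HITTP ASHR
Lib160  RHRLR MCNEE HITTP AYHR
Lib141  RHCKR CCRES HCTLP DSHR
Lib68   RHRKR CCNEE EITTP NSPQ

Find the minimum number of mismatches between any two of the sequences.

Pairwise Hamming distances:
  Lib118 vs Lib160: 3
  Lib118 vs Lib141: 6
  Lib118 vs Lib68: 4
  Lib160 vs Lib141: 9
  Lib160 vs Lib68: 7
  Lib141 vs Lib68: 9
The smallest is 3, between Lib118 and Lib160.

3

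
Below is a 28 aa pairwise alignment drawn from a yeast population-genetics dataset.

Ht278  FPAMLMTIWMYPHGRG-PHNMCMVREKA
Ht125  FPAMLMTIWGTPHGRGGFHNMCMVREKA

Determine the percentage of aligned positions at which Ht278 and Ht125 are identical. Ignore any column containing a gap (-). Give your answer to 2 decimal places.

88.89%

Excluding the 1 gap column leaves 27 comparable sites.
The sequences differ at positions 10 (M/G), 11 (Y/T), 18 (P/F).
24 of the 27 comparable sites match, so the percent identity is 24/27 × 100 = 88.89%.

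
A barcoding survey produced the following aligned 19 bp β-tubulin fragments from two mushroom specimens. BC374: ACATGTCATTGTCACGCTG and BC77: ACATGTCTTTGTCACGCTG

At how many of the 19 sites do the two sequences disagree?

1

The sequences differ at position 8 (A/T).
That gives 1 mismatch out of 19 aligned sites, so the Hamming distance is 1.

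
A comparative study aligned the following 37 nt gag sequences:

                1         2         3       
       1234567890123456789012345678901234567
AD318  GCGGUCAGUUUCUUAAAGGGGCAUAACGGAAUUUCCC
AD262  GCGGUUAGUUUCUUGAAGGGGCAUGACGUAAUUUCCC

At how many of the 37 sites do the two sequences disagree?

4

Differing sites — 6:C/U; 15:A/G; 25:A/G; 29:G/U.
That gives 4 mismatches out of 37 aligned sites, so the Hamming distance is 4.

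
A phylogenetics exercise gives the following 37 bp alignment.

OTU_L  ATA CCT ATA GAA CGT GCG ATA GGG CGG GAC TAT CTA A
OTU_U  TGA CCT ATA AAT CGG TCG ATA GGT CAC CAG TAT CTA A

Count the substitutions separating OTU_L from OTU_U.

11

Mismatches occur at site 1 (A/T), site 2 (T/G), site 10 (G/A), site 12 (A/T), site 15 (T/G), site 16 (G/T), site 24 (G/T), site 26 (G/A), site 27 (G/C), site 28 (G/C), site 30 (C/G).
That gives 11 mismatches out of 37 aligned sites, so the Hamming distance is 11.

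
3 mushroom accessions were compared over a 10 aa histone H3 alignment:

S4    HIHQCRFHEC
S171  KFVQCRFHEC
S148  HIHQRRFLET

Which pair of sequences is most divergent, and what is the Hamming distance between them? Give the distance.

Pairwise Hamming distances:
  S4 vs S171: 3
  S4 vs S148: 3
  S171 vs S148: 6
The largest is 6, between S171 and S148.

6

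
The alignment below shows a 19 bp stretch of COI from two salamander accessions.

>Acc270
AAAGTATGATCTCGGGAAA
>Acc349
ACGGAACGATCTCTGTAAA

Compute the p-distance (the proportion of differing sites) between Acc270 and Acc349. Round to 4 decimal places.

Mismatches occur at site 2 (A↔C), site 3 (A↔G), site 5 (T↔A), site 7 (T↔C), site 14 (G↔T), site 16 (G↔T).
There are 6 differences over 19 sites, so p = 6/19 = 0.3158.

0.3158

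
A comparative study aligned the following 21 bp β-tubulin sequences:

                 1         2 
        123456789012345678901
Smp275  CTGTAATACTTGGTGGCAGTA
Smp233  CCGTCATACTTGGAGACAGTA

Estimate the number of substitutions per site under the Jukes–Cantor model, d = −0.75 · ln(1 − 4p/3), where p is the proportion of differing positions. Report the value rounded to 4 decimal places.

The sequences differ at positions 2 (T/C), 5 (A/C), 14 (T/A), 16 (G/A).
p = 4/21 = 0.190476.
d = −0.75 · ln(1 − (4/3)·0.190476) = −0.75 · ln(0.746032) = −0.75 · (-0.292987) = 0.2197.

0.2197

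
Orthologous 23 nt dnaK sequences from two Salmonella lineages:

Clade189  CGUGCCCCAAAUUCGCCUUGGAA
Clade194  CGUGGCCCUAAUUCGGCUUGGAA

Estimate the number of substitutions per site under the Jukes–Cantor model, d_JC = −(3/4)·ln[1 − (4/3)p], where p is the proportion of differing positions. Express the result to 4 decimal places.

0.1433

The sequences differ at positions 5 (C/G), 9 (A/U), 16 (C/G).
p = 3/23 = 0.130435.
d = −0.75 · ln(1 − (4/3)·0.130435) = −0.75 · ln(0.826087) = −0.75 · (-0.191055) = 0.1433.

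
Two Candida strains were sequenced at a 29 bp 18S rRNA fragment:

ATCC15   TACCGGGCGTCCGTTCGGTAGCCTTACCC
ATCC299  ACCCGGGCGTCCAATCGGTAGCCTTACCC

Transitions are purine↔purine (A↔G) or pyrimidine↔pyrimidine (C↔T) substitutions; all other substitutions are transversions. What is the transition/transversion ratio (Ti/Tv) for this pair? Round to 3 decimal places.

0.333

The sequences differ at positions 1 (T/A, transversion), 2 (A/C, transversion), 13 (G/A, transition), 14 (T/A, transversion).
Of the 4 differences, 1 transition and 3 transversions, so Ti/Tv = 1/3 = 0.333.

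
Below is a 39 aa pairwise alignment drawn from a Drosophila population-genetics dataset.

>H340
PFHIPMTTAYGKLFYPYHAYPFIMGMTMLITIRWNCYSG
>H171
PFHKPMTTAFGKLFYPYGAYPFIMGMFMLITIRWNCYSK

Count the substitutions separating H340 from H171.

5

Mismatches occur at site 4 (I↔K), site 10 (Y↔F), site 18 (H↔G), site 27 (T↔F), site 39 (G↔K).
That gives 5 mismatches out of 39 aligned sites, so the Hamming distance is 5.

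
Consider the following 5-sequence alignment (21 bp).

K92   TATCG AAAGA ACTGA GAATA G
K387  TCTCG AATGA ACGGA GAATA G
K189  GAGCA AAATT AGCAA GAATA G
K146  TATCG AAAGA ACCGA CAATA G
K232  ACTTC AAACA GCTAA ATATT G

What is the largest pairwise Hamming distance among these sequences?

Pairwise Hamming distances:
  K92 vs K387: 3
  K92 vs K189: 8
  K92 vs K146: 2
  K92 vs K232: 10
  K387 vs K189: 10
  K387 vs K146: 4
  K387 vs K232: 11
  K189 vs K146: 8
  K189 vs K232: 13
  K146 vs K232: 11
The largest is 13, between K189 and K232.

13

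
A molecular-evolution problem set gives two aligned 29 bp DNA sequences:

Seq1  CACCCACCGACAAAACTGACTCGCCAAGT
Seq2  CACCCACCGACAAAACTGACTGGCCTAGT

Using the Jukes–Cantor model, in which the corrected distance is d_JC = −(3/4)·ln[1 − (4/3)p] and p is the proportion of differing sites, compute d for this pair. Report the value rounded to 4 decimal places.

0.0723

Mismatches occur at site 22 (C/G), site 26 (A/T).
p = 2/29 = 0.068966.
d = −0.75 · ln(1 − (4/3)·0.068966) = −0.75 · ln(0.908045) = −0.75 · (-0.096461) = 0.0723.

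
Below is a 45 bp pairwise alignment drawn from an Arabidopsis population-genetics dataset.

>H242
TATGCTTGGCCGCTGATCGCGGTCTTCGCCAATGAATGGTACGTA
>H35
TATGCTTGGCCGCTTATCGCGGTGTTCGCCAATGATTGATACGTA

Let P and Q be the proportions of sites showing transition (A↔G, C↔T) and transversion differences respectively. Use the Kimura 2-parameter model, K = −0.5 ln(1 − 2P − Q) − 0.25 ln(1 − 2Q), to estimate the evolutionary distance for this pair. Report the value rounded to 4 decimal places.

0.0947

Differing sites — 15:G/T (Tv); 24:C/G (Tv); 36:A/T (Tv); 39:G/A (Ti).
Of the 4 differences, 1 transition and 3 transversions over 45 sites: P = 1/45 = 0.022222, Q = 3/45 = 0.066667.
d = −0.5·ln(0.888889) − 0.25·ln(0.866666) = −0.5·(-0.117783) − 0.25·(-0.143102) = 0.0947.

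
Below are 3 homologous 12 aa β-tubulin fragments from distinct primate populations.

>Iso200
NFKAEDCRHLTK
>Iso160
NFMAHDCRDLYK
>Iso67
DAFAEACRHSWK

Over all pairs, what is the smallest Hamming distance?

4

Pairwise Hamming distances:
  Iso200 vs Iso160: 4
  Iso200 vs Iso67: 6
  Iso160 vs Iso67: 8
The smallest is 4, between Iso200 and Iso160.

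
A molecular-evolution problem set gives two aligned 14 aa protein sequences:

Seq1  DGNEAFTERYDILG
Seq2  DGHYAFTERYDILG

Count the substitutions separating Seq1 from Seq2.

Mismatches occur at site 3 (N/H), site 4 (E/Y).
That gives 2 mismatches out of 14 aligned sites, so the Hamming distance is 2.

2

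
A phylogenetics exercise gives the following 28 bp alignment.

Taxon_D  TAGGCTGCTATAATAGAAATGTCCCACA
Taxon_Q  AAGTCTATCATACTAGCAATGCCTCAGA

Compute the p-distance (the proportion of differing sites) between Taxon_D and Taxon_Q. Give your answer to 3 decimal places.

The sequences differ at positions 1 (T/A), 4 (G/T), 7 (G/A), 8 (C/T), 9 (T/C), 13 (A/C), 17 (A/C), 22 (T/C), 24 (C/T), 27 (C/G).
There are 10 differences over 28 sites, so p = 10/28 = 0.357.

0.357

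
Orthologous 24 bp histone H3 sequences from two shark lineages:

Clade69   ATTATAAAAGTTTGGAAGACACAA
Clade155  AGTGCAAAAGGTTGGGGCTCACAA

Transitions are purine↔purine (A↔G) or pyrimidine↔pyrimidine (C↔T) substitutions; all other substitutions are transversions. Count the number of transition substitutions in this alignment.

Differing sites — 2:T/G (Tv); 4:A/G (Ti); 5:T/C (Ti); 11:T/G (Tv); 16:A/G (Ti); 17:A/G (Ti); 18:G/C (Tv); 19:A/T (Tv).
Of the 8 differences, 4 transitions and 4 transversions, so the answer is 4.

4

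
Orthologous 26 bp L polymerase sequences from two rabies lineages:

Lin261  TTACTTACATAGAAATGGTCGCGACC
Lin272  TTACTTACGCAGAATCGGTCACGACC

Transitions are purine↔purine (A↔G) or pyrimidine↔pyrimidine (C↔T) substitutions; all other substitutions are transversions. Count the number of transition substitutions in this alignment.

Differing sites — 9:A/G (Ti); 10:T/C (Ti); 15:A/T (Tv); 16:T/C (Ti); 21:G/A (Ti).
Of the 5 differences, 4 transitions and 1 transversion, so the answer is 4.

4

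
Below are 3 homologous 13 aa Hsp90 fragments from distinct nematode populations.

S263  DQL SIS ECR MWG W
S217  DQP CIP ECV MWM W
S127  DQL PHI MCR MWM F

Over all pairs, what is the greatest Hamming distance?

7

Pairwise Hamming distances:
  S263 vs S217: 5
  S263 vs S127: 6
  S217 vs S127: 7
The largest is 7, between S217 and S127.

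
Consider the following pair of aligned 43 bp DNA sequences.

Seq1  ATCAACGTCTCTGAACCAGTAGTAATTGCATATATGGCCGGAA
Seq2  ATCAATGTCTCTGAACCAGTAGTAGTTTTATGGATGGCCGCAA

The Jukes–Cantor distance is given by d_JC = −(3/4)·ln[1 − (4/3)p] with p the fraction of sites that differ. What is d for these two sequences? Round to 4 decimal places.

Mismatches occur at site 6 (C/T), site 25 (A/G), site 28 (G/T), site 29 (C/T), site 32 (A/G), site 33 (T/G), site 41 (G/C).
p = 7/43 = 0.162791.
d = −0.75 · ln(1 − (4/3)·0.162791) = −0.75 · ln(0.782945) = −0.75 · (-0.244693) = 0.1835.

0.1835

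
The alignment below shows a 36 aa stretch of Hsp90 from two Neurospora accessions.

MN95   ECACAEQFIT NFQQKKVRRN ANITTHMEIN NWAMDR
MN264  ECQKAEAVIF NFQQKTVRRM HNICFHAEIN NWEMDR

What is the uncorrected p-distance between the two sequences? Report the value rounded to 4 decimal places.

The sequences differ at positions 3 (A/Q), 4 (C/K), 7 (Q/A), 8 (F/V), 10 (T/F), 16 (K/T), 20 (N/M), 21 (A/H), 24 (T/C), 25 (T/F), 27 (M/A), 33 (A/E).
There are 12 differences over 36 sites, so p = 12/36 = 0.3333.

0.3333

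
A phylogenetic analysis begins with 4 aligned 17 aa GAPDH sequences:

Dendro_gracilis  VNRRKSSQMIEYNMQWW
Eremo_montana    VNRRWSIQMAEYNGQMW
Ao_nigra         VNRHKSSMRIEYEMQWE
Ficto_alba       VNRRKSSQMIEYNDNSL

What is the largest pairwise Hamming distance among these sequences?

10

Pairwise Hamming distances:
  Dendro_gracilis vs Eremo_montana: 5
  Dendro_gracilis vs Ao_nigra: 5
  Dendro_gracilis vs Ficto_alba: 4
  Eremo_montana vs Ao_nigra: 10
  Eremo_montana vs Ficto_alba: 7
  Ao_nigra vs Ficto_alba: 8
The largest is 10, between Eremo_montana and Ao_nigra.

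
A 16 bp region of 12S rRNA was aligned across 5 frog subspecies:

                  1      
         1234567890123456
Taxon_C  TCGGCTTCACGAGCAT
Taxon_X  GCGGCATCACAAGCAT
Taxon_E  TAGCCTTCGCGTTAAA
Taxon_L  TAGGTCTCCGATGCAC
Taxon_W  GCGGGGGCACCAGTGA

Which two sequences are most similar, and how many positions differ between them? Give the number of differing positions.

Pairwise Hamming distances:
  Taxon_C vs Taxon_X: 3
  Taxon_C vs Taxon_E: 7
  Taxon_C vs Taxon_L: 8
  Taxon_C vs Taxon_W: 8
  Taxon_X vs Taxon_E: 10
  Taxon_X vs Taxon_L: 8
  Taxon_X vs Taxon_W: 7
  Taxon_E vs Taxon_L: 9
  Taxon_E vs Taxon_W: 12
  Taxon_L vs Taxon_W: 12
The smallest is 3, between Taxon_C and Taxon_X.

3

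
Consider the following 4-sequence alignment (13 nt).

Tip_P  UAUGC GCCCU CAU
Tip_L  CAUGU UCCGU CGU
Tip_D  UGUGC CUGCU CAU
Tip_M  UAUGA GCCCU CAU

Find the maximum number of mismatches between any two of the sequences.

8

Pairwise Hamming distances:
  Tip_P vs Tip_L: 5
  Tip_P vs Tip_D: 4
  Tip_P vs Tip_M: 1
  Tip_L vs Tip_D: 8
  Tip_L vs Tip_M: 5
  Tip_D vs Tip_M: 5
The largest is 8, between Tip_L and Tip_D.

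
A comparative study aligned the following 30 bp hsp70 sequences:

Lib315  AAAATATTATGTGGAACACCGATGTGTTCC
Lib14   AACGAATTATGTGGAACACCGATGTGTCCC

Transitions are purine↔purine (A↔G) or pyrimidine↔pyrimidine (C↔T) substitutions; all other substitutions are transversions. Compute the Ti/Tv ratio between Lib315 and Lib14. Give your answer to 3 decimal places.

The sequences differ at positions 3 (A/C, transversion), 4 (A/G, transition), 5 (T/A, transversion), 28 (T/C, transition).
Of the 4 differences, 2 transitions and 2 transversions, so Ti/Tv = 2/2 = 1.000.

1.000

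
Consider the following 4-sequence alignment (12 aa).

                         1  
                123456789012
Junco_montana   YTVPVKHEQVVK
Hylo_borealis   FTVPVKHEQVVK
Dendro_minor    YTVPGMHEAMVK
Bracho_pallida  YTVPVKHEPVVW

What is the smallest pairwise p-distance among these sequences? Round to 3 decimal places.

Pairwise Hamming distances:
  Junco_montana vs Hylo_borealis: 1
  Junco_montana vs Dendro_minor: 4
  Junco_montana vs Bracho_pallida: 2
  Hylo_borealis vs Dendro_minor: 5
  Hylo_borealis vs Bracho_pallida: 3
  Dendro_minor vs Bracho_pallida: 5
The smallest is 1 mismatch, between Junco_montana and Hylo_borealis; p = 1/12 = 0.083.

0.083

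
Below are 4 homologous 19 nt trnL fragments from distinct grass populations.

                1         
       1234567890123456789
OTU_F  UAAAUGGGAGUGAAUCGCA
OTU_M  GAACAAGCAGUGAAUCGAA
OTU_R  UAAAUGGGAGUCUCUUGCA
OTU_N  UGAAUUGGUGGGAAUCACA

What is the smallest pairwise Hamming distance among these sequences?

4

Pairwise Hamming distances:
  OTU_F vs OTU_M: 6
  OTU_F vs OTU_R: 4
  OTU_F vs OTU_N: 5
  OTU_M vs OTU_R: 10
  OTU_M vs OTU_N: 10
  OTU_R vs OTU_N: 9
The smallest is 4, between OTU_F and OTU_R.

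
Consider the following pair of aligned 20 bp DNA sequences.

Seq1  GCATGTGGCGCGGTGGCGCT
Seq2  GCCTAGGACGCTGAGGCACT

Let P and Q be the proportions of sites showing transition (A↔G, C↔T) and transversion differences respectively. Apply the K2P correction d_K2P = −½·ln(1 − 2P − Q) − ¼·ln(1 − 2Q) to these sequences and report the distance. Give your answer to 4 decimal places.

Mismatches occur at site 3 (A→C, transversion), site 5 (G→A, transition), site 6 (T→G, transversion), site 8 (G→A, transition), site 12 (G→T, transversion), site 14 (T→A, transversion), site 18 (G→A, transition).
Of the 7 differences, 3 transitions and 4 transversions over 20 sites: P = 3/20 = 0.150000, Q = 4/20 = 0.200000.
d = −0.5·ln(0.500000) − 0.25·ln(0.600000) = −0.5·(-0.693147) − 0.25·(-0.510826) = 0.4743.

0.4743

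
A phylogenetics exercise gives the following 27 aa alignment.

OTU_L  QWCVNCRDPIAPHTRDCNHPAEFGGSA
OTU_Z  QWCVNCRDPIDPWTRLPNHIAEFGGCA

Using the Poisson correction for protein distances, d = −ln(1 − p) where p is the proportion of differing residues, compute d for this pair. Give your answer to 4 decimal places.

0.2513

Differing sites — 11:A/D; 13:H/W; 16:D/L; 17:C/P; 20:P/I; 26:S/C.
p = 6/27 = 0.222222.
d = −ln(1 − 0.222222) = −ln(0.777778) = 0.2513.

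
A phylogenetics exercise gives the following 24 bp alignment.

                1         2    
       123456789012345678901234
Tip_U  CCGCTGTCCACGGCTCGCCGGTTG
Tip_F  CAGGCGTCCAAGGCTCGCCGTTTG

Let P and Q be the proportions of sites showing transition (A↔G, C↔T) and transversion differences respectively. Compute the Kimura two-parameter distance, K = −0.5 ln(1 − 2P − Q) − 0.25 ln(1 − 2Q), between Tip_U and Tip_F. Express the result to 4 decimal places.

Differing sites — 2:C/A (Tv); 4:C/G (Tv); 5:T/C (Ti); 11:C/A (Tv); 21:G/T (Tv).
Of the 5 differences, 1 transition and 4 transversions over 24 sites: P = 1/24 = 0.041667, Q = 4/24 = 0.166667.
d = −0.5·ln(0.749999) − 0.25·ln(0.666666) = −0.5·(-0.287683) − 0.25·(-0.405466) = 0.2452.

0.2452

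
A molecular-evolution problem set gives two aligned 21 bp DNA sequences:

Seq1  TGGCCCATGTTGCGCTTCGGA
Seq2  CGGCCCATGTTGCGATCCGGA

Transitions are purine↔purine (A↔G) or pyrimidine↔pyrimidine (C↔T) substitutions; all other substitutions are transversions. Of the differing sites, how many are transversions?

1

Differing sites — 1:T/C (Ti); 15:C/A (Tv); 17:T/C (Ti).
Of the 3 differences, 2 transitions and 1 transversion, so the answer is 1.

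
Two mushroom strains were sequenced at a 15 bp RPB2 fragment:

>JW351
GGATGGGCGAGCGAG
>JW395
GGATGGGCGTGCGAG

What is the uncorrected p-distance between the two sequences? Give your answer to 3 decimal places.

A single mismatch occurs at site 10 (A/T).
There are 1 differences over 15 sites, so p = 1/15 = 0.067.

0.067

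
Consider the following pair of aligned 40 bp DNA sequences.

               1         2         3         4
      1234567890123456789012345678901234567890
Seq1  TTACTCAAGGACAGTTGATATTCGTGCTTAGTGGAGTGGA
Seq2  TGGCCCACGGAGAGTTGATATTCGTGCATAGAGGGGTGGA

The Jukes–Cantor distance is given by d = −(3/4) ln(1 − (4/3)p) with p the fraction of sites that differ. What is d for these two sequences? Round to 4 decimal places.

0.2326

Differing sites — 2:T/G; 3:A/G; 5:T/C; 8:A/C; 12:C/G; 28:T/A; 32:T/A; 35:A/G.
p = 8/40 = 0.200000.
d = −0.75 · ln(1 − (4/3)·0.200000) = −0.75 · ln(0.733333) = −0.75 · (-0.310155) = 0.2326.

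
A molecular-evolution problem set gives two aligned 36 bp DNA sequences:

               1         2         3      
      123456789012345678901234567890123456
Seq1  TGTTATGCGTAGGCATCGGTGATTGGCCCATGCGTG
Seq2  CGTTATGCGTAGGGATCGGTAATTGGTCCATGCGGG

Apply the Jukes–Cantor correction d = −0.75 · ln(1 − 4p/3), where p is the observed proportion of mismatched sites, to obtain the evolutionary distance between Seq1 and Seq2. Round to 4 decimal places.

0.1536

Differing sites — 1:T/C; 14:C/G; 21:G/A; 27:C/T; 35:T/G.
p = 5/36 = 0.138889.
d = −0.75 · ln(1 − (4/3)·0.138889) = −0.75 · ln(0.814815) = −0.75 · (-0.204794) = 0.1536.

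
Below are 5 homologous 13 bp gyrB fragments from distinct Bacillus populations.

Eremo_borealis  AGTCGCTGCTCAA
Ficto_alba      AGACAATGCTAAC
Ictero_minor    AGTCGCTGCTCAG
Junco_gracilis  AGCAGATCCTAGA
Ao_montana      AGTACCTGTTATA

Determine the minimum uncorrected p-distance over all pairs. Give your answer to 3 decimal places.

0.077

Pairwise Hamming distances:
  Eremo_borealis vs Ficto_alba: 5
  Eremo_borealis vs Ictero_minor: 1
  Eremo_borealis vs Junco_gracilis: 6
  Eremo_borealis vs Ao_montana: 5
  Ficto_alba vs Ictero_minor: 5
  Ficto_alba vs Junco_gracilis: 6
  Ficto_alba vs Ao_montana: 7
  Ictero_minor vs Junco_gracilis: 7
  Ictero_minor vs Ao_montana: 6
  Junco_gracilis vs Ao_montana: 6
The smallest is 1 mismatch, between Eremo_borealis and Ictero_minor; p = 1/13 = 0.077.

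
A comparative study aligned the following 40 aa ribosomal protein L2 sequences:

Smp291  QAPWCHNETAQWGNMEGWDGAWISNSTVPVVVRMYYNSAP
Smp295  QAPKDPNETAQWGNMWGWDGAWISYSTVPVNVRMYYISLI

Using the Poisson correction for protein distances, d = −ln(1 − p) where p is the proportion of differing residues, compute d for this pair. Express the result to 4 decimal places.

0.2549

The sequences differ at positions 4 (W/K), 5 (C/D), 6 (H/P), 16 (E/W), 25 (N/Y), 31 (V/N), 37 (N/I), 39 (A/L), 40 (P/I).
p = 9/40 = 0.225000.
d = −ln(1 − 0.225000) = −ln(0.775000) = 0.2549.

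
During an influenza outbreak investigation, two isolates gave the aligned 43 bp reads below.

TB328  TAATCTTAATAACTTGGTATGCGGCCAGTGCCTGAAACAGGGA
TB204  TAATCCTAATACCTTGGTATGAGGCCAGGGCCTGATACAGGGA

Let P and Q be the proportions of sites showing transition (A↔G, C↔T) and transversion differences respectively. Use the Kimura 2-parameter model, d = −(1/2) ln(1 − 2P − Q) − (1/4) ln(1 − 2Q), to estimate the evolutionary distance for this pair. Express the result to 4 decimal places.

Differing sites — 6:T/C (Ti); 12:A/C (Tv); 22:C/A (Tv); 29:T/G (Tv); 36:A/T (Tv).
Of the 5 differences, 1 transition and 4 transversions over 43 sites: P = 1/43 = 0.023256, Q = 4/43 = 0.093023.
d = −0.5·ln(0.860465) − 0.25·ln(0.813954) = −0.5·(-0.150282) − 0.25·(-0.205851) = 0.1266.

0.1266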